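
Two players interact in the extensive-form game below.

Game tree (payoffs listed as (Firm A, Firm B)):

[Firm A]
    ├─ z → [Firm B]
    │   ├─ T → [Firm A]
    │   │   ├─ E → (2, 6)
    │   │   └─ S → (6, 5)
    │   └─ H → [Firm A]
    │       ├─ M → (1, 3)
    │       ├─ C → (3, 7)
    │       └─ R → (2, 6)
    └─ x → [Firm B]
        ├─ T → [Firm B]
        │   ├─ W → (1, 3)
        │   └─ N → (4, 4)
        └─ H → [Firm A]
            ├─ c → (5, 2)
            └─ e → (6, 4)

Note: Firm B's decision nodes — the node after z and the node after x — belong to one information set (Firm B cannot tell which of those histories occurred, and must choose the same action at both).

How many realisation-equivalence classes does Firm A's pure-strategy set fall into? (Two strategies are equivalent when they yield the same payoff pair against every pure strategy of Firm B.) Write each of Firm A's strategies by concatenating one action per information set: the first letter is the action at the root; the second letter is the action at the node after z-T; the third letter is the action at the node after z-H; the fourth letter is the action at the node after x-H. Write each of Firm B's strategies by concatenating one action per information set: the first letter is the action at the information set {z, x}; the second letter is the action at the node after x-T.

8

Firm A has 24 pure strategies: zEMc, zEMe, zECc, zECe, zERc, zERe, zSMc, zSMe, zSCc, zSCe, zSRc, zSRe, xEMc, xEMe, xECc, xECe, xERc, xERe, xSMc, xSMe, xSCc, xSCe, xSRc, xSRe. Columns: TW, TN, HW, HN.
{zEMc, zEMe} → row (2,6) (2,6) (1,3) (1,3)
{zECc, zECe} → row (2,6) (2,6) (3,7) (3,7)
{zERc, zERe} → row (2,6) (2,6) (2,6) (2,6)
{zSMc, zSMe} → row (6,5) (6,5) (1,3) (1,3)
{zSCc, zSCe} → row (6,5) (6,5) (3,7) (3,7)
{zSRc, zSRe} → row (6,5) (6,5) (2,6) (2,6)
{xEMc, xECc, xERc, xSMc, xSCc, xSRc} → row (1,3) (4,4) (5,2) (5,2)
{xEMe, xECe, xERe, xSMe, xSCe, xSRe} → row (1,3) (4,4) (6,4) (6,4)
That's 8 distinct rows out of 24 strategies.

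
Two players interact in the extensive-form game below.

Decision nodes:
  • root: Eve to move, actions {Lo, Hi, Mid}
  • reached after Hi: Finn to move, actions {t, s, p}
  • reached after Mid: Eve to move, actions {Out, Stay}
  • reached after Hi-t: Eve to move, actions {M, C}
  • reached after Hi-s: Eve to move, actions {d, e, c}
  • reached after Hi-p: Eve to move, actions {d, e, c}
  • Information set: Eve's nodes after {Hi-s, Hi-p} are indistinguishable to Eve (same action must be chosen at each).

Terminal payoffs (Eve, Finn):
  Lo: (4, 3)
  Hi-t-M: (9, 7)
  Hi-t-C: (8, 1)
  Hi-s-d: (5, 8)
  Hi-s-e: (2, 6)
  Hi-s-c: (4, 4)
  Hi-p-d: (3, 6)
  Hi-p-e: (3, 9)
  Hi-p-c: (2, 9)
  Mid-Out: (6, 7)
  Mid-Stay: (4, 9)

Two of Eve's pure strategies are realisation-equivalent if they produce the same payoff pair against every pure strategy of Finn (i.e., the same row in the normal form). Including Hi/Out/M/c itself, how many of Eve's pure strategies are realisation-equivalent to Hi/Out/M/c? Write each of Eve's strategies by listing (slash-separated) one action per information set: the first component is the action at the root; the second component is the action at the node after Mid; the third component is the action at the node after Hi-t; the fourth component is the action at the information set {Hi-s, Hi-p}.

2

Row for Hi/Out/M/c (columns t, s, p): (9,7) (4,4) (2,9).
Under Hi/Out/M/c, Eve's choice at the node after Mid can never be reached regardless of what Finn does, so varying those choices leaves every outcome unchanged.
Holding the reachable choices fixed and varying the unreachable one freely already gives 2 equivalent strategies.
No other strategy reproduces this row, so those 2 are the full class: Hi/Out/M/c, Hi/Stay/M/c.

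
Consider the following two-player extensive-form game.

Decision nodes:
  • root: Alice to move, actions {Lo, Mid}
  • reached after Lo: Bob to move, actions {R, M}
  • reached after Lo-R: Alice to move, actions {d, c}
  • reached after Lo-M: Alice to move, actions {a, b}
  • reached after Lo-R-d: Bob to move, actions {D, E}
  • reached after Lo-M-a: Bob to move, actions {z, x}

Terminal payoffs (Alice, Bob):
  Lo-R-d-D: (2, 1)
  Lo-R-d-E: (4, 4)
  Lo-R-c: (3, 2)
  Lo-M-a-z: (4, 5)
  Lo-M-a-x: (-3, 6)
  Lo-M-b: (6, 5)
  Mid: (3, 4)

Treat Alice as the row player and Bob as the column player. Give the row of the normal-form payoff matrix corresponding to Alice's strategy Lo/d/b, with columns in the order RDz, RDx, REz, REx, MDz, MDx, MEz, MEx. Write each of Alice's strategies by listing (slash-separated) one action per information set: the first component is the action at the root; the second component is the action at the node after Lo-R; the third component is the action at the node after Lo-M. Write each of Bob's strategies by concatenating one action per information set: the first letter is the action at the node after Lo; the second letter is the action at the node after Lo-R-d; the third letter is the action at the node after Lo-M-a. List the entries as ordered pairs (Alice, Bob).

vs RDz: Alice plays Lo → Bob plays R at [Lo] → Alice plays d at [Lo-R] → Bob plays D at [Lo-R-d] → (2, 1)
vs RDx: Alice plays Lo → Bob plays R at [Lo] → Alice plays d at [Lo-R] → Bob plays D at [Lo-R-d] → (2, 1)
vs REz: Alice plays Lo → Bob plays R at [Lo] → Alice plays d at [Lo-R] → Bob plays E at [Lo-R-d] → (4, 4)
vs REx: Alice plays Lo → Bob plays R at [Lo] → Alice plays d at [Lo-R] → Bob plays E at [Lo-R-d] → (4, 4)
vs MDz: Alice plays Lo → Bob plays M at [Lo] → Alice plays b at [Lo-M] → (6, 5)
vs MDx: Alice plays Lo → Bob plays M at [Lo] → Alice plays b at [Lo-M] → (6, 5)
vs MEz: Alice plays Lo → Bob plays M at [Lo] → Alice plays b at [Lo-M] → (6, 5)
vs MEx: Alice plays Lo → Bob plays M at [Lo] → Alice plays b at [Lo-M] → (6, 5)

(2,1) (2,1) (4,4) (4,4) (6,5) (6,5) (6,5) (6,5)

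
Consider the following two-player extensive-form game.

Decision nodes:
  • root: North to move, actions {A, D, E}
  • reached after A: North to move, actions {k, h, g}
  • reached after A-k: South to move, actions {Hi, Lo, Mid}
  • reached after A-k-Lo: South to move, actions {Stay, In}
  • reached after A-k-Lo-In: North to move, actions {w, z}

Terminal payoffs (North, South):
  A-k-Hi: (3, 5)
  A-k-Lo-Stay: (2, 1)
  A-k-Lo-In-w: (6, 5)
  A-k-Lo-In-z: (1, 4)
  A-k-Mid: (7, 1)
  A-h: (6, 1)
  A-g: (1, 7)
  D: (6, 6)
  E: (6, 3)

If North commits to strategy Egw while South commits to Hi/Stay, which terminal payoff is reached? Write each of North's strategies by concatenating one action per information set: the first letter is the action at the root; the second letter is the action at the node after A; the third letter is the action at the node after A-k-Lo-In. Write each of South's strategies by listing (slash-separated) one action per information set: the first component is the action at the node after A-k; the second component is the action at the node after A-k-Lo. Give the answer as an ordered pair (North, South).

(6, 3)

Trace the play path from the root:
  North plays E
→ terminal payoff (6, 3).
(North's choice at the node after A is never reached on this path, so it doesn't affect the outcome.)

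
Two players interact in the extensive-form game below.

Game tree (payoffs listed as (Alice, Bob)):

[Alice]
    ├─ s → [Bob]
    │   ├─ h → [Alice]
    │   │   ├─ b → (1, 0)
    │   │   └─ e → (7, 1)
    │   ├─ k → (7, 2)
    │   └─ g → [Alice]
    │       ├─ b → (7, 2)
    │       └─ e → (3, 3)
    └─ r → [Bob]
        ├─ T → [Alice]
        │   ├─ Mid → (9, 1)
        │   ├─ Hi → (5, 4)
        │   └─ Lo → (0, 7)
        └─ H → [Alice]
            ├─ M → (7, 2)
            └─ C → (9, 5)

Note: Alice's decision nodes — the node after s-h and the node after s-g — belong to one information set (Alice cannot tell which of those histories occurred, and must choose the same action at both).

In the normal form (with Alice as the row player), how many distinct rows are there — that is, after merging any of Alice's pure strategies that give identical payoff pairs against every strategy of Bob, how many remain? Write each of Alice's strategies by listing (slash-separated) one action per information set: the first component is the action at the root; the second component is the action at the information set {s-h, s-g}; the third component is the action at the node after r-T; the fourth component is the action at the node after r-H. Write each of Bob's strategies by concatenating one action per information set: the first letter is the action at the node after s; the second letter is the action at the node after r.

Alice has 24 pure strategies: s/b/Mid/M, s/b/Mid/C, s/b/Hi/M, s/b/Hi/C, s/b/Lo/M, s/b/Lo/C, s/e/Mid/M, s/e/Mid/C, s/e/Hi/M, s/e/Hi/C, s/e/Lo/M, s/e/Lo/C, r/b/Mid/M, r/b/Mid/C, r/b/Hi/M, r/b/Hi/C, r/b/Lo/M, r/b/Lo/C, r/e/Mid/M, r/e/Mid/C, r/e/Hi/M, r/e/Hi/C, r/e/Lo/M, r/e/Lo/C. Columns: hT, hH, kT, kH, gT, gH.
{s/b/Mid/M, s/b/Mid/C, s/b/Hi/M, s/b/Hi/C, s/b/Lo/M, s/b/Lo/C} → row (1,0) (1,0) (7,2) (7,2) (7,2) (7,2)
{s/e/Mid/M, s/e/Mid/C, s/e/Hi/M, s/e/Hi/C, s/e/Lo/M, s/e/Lo/C} → row (7,1) (7,1) (7,2) (7,2) (3,3) (3,3)
{r/b/Mid/M, r/e/Mid/M} → row (9,1) (7,2) (9,1) (7,2) (9,1) (7,2)
{r/b/Mid/C, r/e/Mid/C} → row (9,1) (9,5) (9,1) (9,5) (9,1) (9,5)
{r/b/Hi/M, r/e/Hi/M} → row (5,4) (7,2) (5,4) (7,2) (5,4) (7,2)
{r/b/Hi/C, r/e/Hi/C} → row (5,4) (9,5) (5,4) (9,5) (5,4) (9,5)
{r/b/Lo/M, r/e/Lo/M} → row (0,7) (7,2) (0,7) (7,2) (0,7) (7,2)
{r/b/Lo/C, r/e/Lo/C} → row (0,7) (9,5) (0,7) (9,5) (0,7) (9,5)
That's 8 distinct rows out of 24 strategies.

8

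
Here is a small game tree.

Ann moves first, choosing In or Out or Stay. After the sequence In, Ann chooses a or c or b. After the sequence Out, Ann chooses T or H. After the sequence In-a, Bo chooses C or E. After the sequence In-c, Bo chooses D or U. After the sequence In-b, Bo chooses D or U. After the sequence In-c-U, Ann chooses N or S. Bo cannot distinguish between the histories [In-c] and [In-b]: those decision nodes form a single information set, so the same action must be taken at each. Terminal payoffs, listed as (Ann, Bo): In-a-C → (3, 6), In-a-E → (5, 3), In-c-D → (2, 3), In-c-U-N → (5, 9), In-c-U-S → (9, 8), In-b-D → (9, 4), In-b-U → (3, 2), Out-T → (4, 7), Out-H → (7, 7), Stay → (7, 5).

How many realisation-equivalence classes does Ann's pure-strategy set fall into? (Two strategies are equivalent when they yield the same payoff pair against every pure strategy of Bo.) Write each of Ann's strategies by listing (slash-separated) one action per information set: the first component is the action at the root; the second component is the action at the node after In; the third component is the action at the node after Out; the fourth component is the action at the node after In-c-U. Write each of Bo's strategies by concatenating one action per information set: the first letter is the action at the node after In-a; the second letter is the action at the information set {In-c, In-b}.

Ann has 36 pure strategies: In/a/T/N, In/a/T/S, In/a/H/N, In/a/H/S, In/c/T/N, In/c/T/S, In/c/H/N, In/c/H/S, In/b/T/N, In/b/T/S, In/b/H/N, In/b/H/S, Out/a/T/N, Out/a/T/S, Out/a/H/N, Out/a/H/S, Out/c/T/N, Out/c/T/S, Out/c/H/N, Out/c/H/S, Out/b/T/N, Out/b/T/S, Out/b/H/N, Out/b/H/S, Stay/a/T/N, Stay/a/T/S, Stay/a/H/N, Stay/a/H/S, Stay/c/T/N, Stay/c/T/S, Stay/c/H/N, Stay/c/H/S, Stay/b/T/N, Stay/b/T/S, Stay/b/H/N, Stay/b/H/S. Columns: CD, CU, ED, EU.
{In/a/T/N, In/a/T/S, In/a/H/N, In/a/H/S} → row (3,6) (3,6) (5,3) (5,3)
{In/c/T/N, In/c/H/N} → row (2,3) (5,9) (2,3) (5,9)
{In/c/T/S, In/c/H/S} → row (2,3) (9,8) (2,3) (9,8)
{In/b/T/N, In/b/T/S, In/b/H/N, In/b/H/S} → row (9,4) (3,2) (9,4) (3,2)
{Out/a/T/N, Out/a/T/S, Out/c/T/N, Out/c/T/S, Out/b/T/N, Out/b/T/S} → row (4,7) (4,7) (4,7) (4,7)
{Out/a/H/N, Out/a/H/S, Out/c/H/N, Out/c/H/S, Out/b/H/N, Out/b/H/S} → row (7,7) (7,7) (7,7) (7,7)
{Stay/a/T/N, Stay/a/T/S, Stay/a/H/N, Stay/a/H/S, Stay/c/T/N, Stay/c/T/S, Stay/c/H/N, Stay/c/H/S, Stay/b/T/N, Stay/b/T/S, Stay/b/H/N, Stay/b/H/S} → row (7,5) (7,5) (7,5) (7,5)
That's 7 distinct rows out of 36 strategies.

7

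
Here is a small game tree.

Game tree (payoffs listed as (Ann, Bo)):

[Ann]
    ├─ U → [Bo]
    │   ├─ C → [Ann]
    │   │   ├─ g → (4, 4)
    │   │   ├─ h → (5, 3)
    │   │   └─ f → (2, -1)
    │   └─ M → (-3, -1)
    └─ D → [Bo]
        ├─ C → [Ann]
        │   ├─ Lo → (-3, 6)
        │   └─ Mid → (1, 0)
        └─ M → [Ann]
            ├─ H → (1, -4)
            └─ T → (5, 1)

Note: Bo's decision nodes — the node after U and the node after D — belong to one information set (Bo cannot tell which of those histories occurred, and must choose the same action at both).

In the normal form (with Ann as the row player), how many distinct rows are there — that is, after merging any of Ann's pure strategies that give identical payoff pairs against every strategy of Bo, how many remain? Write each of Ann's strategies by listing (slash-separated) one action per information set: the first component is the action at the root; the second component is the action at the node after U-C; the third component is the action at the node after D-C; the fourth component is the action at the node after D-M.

7

Ann has 24 pure strategies: U/g/Lo/H, U/g/Lo/T, U/g/Mid/H, U/g/Mid/T, U/h/Lo/H, U/h/Lo/T, U/h/Mid/H, U/h/Mid/T, U/f/Lo/H, U/f/Lo/T, U/f/Mid/H, U/f/Mid/T, D/g/Lo/H, D/g/Lo/T, D/g/Mid/H, D/g/Mid/T, D/h/Lo/H, D/h/Lo/T, D/h/Mid/H, D/h/Mid/T, D/f/Lo/H, D/f/Lo/T, D/f/Mid/H, D/f/Mid/T. Columns: C, M.
{U/g/Lo/H, U/g/Lo/T, U/g/Mid/H, U/g/Mid/T} → row (4,4) (-3,-1)
{U/h/Lo/H, U/h/Lo/T, U/h/Mid/H, U/h/Mid/T} → row (5,3) (-3,-1)
{U/f/Lo/H, U/f/Lo/T, U/f/Mid/H, U/f/Mid/T} → row (2,-1) (-3,-1)
{D/g/Lo/H, D/h/Lo/H, D/f/Lo/H} → row (-3,6) (1,-4)
{D/g/Lo/T, D/h/Lo/T, D/f/Lo/T} → row (-3,6) (5,1)
{D/g/Mid/H, D/h/Mid/H, D/f/Mid/H} → row (1,0) (1,-4)
{D/g/Mid/T, D/h/Mid/T, D/f/Mid/T} → row (1,0) (5,1)
That's 7 distinct rows out of 24 strategies.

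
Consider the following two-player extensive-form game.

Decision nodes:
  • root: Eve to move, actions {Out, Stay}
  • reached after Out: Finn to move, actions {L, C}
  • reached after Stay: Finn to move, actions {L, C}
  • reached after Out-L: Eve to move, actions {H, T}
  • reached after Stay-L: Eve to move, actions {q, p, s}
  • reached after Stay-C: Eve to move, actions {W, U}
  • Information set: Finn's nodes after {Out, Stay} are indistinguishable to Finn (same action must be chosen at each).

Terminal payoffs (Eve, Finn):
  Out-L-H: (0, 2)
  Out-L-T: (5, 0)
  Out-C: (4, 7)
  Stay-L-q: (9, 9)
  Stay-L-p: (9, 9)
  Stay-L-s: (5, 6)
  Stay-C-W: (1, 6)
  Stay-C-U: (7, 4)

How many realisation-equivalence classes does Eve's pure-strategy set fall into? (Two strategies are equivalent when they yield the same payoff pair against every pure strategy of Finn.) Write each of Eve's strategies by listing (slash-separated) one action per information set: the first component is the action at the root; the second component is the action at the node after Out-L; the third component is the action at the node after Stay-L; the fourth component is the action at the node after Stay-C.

6

Eve has 24 pure strategies: Out/H/q/W, Out/H/q/U, Out/H/p/W, Out/H/p/U, Out/H/s/W, Out/H/s/U, Out/T/q/W, Out/T/q/U, Out/T/p/W, Out/T/p/U, Out/T/s/W, Out/T/s/U, Stay/H/q/W, Stay/H/q/U, Stay/H/p/W, Stay/H/p/U, Stay/H/s/W, Stay/H/s/U, Stay/T/q/W, Stay/T/q/U, Stay/T/p/W, Stay/T/p/U, Stay/T/s/W, Stay/T/s/U. Columns: L, C.
{Out/H/q/W, Out/H/q/U, Out/H/p/W, Out/H/p/U, Out/H/s/W, Out/H/s/U} → row (0,2) (4,7)
{Out/T/q/W, Out/T/q/U, Out/T/p/W, Out/T/p/U, Out/T/s/W, Out/T/s/U} → row (5,0) (4,7)
{Stay/H/q/W, Stay/H/p/W, Stay/T/q/W, Stay/T/p/W} → row (9,9) (1,6)
{Stay/H/q/U, Stay/H/p/U, Stay/T/q/U, Stay/T/p/U} → row (9,9) (7,4)
{Stay/H/s/W, Stay/T/s/W} → row (5,6) (1,6)
{Stay/H/s/U, Stay/T/s/U} → row (5,6) (7,4)
That's 6 distinct rows out of 24 strategies.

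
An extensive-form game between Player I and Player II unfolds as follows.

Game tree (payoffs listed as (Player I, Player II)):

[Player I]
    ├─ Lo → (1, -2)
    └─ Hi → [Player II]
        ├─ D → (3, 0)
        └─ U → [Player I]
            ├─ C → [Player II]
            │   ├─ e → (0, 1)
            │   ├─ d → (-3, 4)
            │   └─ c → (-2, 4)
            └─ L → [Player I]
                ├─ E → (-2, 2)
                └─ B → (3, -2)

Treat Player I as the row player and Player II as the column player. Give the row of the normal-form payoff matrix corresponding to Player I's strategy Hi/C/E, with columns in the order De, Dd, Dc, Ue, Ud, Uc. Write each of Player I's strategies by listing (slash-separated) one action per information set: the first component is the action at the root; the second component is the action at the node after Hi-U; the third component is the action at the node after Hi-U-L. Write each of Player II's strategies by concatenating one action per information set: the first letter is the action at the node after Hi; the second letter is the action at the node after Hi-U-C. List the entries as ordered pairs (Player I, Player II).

vs De: Player I plays Hi → Player II plays D at [Hi] → (3, 0)
vs Dd: Player I plays Hi → Player II plays D at [Hi] → (3, 0)
vs Dc: Player I plays Hi → Player II plays D at [Hi] → (3, 0)
vs Ue: Player I plays Hi → Player II plays U at [Hi] → Player I plays C at [Hi-U] → Player II plays e at [Hi-U-C] → (0, 1)
vs Ud: Player I plays Hi → Player II plays U at [Hi] → Player I plays C at [Hi-U] → Player II plays d at [Hi-U-C] → (-3, 4)
vs Uc: Player I plays Hi → Player II plays U at [Hi] → Player I plays C at [Hi-U] → Player II plays c at [Hi-U-C] → (-2, 4)

(3,0) (3,0) (3,0) (0,1) (-3,4) (-2,4)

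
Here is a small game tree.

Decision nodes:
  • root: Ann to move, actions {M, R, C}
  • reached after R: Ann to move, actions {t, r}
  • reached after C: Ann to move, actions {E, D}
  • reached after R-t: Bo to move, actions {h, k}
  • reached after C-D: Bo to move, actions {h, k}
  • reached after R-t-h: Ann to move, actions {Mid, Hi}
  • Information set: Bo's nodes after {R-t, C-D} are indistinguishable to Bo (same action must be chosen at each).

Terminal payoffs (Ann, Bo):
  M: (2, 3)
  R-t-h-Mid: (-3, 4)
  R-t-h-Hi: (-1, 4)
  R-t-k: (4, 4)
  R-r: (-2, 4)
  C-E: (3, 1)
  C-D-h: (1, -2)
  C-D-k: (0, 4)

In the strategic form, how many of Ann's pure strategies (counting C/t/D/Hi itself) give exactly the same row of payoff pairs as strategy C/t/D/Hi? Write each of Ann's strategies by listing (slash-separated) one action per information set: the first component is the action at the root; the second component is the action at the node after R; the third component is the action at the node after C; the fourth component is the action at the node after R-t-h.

Row for C/t/D/Hi (columns h, k): (1,-2) (0,4).
Under C/t/D/Hi, Ann's choice at the node after R and at the node after R-t-h can never be reached regardless of what Bo does, so varying those choices leaves every outcome unchanged.
Holding the reachable choices fixed and varying the unreachable ones freely already gives 2 × 2 = 4 equivalent strategies.
No other strategy reproduces this row, so those 4 are the full class: C/t/D/Mid, C/t/D/Hi, C/r/D/Mid, C/r/D/Hi.

4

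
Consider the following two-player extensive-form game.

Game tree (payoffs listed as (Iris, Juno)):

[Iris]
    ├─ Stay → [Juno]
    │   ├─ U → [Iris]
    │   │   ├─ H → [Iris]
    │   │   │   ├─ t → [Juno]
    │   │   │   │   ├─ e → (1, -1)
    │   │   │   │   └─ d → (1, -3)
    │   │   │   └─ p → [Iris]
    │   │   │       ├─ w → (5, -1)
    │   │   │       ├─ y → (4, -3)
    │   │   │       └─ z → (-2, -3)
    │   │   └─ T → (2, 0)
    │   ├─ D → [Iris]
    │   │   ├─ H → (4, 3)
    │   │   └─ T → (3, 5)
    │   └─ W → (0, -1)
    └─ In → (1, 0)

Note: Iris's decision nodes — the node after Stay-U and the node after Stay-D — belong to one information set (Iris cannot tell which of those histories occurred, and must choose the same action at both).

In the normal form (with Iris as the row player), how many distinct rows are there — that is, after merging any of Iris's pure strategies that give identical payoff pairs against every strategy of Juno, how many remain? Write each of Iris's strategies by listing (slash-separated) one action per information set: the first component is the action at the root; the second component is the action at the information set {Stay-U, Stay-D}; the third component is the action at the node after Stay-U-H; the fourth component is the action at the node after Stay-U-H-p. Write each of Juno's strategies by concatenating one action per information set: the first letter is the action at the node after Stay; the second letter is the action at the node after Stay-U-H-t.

Iris has 24 pure strategies: Stay/H/t/w, Stay/H/t/y, Stay/H/t/z, Stay/H/p/w, Stay/H/p/y, Stay/H/p/z, Stay/T/t/w, Stay/T/t/y, Stay/T/t/z, Stay/T/p/w, Stay/T/p/y, Stay/T/p/z, In/H/t/w, In/H/t/y, In/H/t/z, In/H/p/w, In/H/p/y, In/H/p/z, In/T/t/w, In/T/t/y, In/T/t/z, In/T/p/w, In/T/p/y, In/T/p/z. Columns: Ue, Ud, De, Dd, We, Wd.
{Stay/H/t/w, Stay/H/t/y, Stay/H/t/z} → row (1,-1) (1,-3) (4,3) (4,3) (0,-1) (0,-1)
{Stay/H/p/w} → row (5,-1) (5,-1) (4,3) (4,3) (0,-1) (0,-1)
{Stay/H/p/y} → row (4,-3) (4,-3) (4,3) (4,3) (0,-1) (0,-1)
{Stay/H/p/z} → row (-2,-3) (-2,-3) (4,3) (4,3) (0,-1) (0,-1)
{Stay/T/t/w, Stay/T/t/y, Stay/T/t/z, Stay/T/p/w, Stay/T/p/y, Stay/T/p/z} → row (2,0) (2,0) (3,5) (3,5) (0,-1) (0,-1)
{In/H/t/w, In/H/t/y, In/H/t/z, In/H/p/w, In/H/p/y, In/H/p/z, In/T/t/w, In/T/t/y, In/T/t/z, In/T/p/w, In/T/p/y, In/T/p/z} → row (1,0) (1,0) (1,0) (1,0) (1,0) (1,0)
That's 6 distinct rows out of 24 strategies.

6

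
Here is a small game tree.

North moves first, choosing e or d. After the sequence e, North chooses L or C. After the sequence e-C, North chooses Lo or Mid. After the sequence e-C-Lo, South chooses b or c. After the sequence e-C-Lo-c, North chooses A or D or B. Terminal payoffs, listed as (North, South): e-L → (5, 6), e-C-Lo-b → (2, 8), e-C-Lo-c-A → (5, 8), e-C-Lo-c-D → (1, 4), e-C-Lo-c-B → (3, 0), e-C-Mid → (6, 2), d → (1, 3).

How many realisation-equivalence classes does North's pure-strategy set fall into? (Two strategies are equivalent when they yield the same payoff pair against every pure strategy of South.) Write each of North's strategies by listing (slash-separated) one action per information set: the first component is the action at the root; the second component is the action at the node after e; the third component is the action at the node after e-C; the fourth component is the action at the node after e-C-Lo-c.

6

North has 24 pure strategies: e/L/Lo/A, e/L/Lo/D, e/L/Lo/B, e/L/Mid/A, e/L/Mid/D, e/L/Mid/B, e/C/Lo/A, e/C/Lo/D, e/C/Lo/B, e/C/Mid/A, e/C/Mid/D, e/C/Mid/B, d/L/Lo/A, d/L/Lo/D, d/L/Lo/B, d/L/Mid/A, d/L/Mid/D, d/L/Mid/B, d/C/Lo/A, d/C/Lo/D, d/C/Lo/B, d/C/Mid/A, d/C/Mid/D, d/C/Mid/B. Columns: b, c.
{e/L/Lo/A, e/L/Lo/D, e/L/Lo/B, e/L/Mid/A, e/L/Mid/D, e/L/Mid/B} → row (5,6) (5,6)
{e/C/Lo/A} → row (2,8) (5,8)
{e/C/Lo/D} → row (2,8) (1,4)
{e/C/Lo/B} → row (2,8) (3,0)
{e/C/Mid/A, e/C/Mid/D, e/C/Mid/B} → row (6,2) (6,2)
{d/L/Lo/A, d/L/Lo/D, d/L/Lo/B, d/L/Mid/A, d/L/Mid/D, d/L/Mid/B, d/C/Lo/A, d/C/Lo/D, d/C/Lo/B, d/C/Mid/A, d/C/Mid/D, d/C/Mid/B} → row (1,3) (1,3)
That's 6 distinct rows out of 24 strategies.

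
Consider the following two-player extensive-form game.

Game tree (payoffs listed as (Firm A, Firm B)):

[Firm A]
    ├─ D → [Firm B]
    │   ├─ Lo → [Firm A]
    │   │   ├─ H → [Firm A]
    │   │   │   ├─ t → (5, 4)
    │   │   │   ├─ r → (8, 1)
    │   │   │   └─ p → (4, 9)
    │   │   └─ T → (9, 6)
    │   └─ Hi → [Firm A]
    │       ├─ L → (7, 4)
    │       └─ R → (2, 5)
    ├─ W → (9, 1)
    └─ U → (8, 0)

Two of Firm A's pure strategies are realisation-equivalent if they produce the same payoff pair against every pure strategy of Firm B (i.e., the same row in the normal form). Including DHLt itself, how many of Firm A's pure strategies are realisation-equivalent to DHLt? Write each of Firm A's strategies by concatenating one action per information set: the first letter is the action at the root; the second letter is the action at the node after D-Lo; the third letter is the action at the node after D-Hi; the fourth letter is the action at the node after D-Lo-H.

Row for DHLt (columns Lo, Hi): (5,4) (7,4).
Every one of Firm A's information sets is on the play path for some reply by Firm B when Firm A follows DHLt.
Changing the action at any of them therefore changes at least one column, so only DHLt itself gives this row.

1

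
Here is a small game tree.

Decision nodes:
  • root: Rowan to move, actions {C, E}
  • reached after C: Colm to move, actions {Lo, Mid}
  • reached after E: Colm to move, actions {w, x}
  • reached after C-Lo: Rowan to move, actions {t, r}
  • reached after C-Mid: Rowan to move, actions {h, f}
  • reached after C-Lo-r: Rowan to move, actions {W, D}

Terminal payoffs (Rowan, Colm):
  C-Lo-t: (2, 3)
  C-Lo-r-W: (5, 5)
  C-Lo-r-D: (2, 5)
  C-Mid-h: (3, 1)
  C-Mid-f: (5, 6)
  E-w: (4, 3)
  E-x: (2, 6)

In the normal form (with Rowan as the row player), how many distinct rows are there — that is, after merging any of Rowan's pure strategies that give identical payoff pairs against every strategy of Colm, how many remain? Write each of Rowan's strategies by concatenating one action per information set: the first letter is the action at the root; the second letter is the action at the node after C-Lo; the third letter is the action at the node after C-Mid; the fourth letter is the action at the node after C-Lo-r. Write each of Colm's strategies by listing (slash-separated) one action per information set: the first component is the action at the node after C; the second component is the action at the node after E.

Rowan has 16 pure strategies: CthW, CthD, CtfW, CtfD, CrhW, CrhD, CrfW, CrfD, EthW, EthD, EtfW, EtfD, ErhW, ErhD, ErfW, ErfD. Columns: Lo/w, Lo/x, Mid/w, Mid/x.
{CthW, CthD} → row (2,3) (2,3) (3,1) (3,1)
{CtfW, CtfD} → row (2,3) (2,3) (5,6) (5,6)
{CrhW} → row (5,5) (5,5) (3,1) (3,1)
{CrhD} → row (2,5) (2,5) (3,1) (3,1)
{CrfW} → row (5,5) (5,5) (5,6) (5,6)
{CrfD} → row (2,5) (2,5) (5,6) (5,6)
{EthW, EthD, EtfW, EtfD, ErhW, ErhD, ErfW, ErfD} → row (4,3) (2,6) (4,3) (2,6)
That's 7 distinct rows out of 16 strategies.

7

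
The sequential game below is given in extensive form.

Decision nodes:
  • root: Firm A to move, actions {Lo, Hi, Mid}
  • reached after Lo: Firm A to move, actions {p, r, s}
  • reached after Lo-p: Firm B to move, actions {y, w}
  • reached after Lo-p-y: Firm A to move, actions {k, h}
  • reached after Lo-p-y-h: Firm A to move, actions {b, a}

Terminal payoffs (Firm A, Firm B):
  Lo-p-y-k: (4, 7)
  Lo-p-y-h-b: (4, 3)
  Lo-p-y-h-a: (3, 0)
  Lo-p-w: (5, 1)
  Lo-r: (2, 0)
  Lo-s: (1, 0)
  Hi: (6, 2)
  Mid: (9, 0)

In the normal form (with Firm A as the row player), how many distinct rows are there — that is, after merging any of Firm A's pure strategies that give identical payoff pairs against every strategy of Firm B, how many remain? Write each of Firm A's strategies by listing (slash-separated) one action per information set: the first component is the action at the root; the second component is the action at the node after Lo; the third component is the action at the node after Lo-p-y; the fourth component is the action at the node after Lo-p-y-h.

7

Firm A has 36 pure strategies: Lo/p/k/b, Lo/p/k/a, Lo/p/h/b, Lo/p/h/a, Lo/r/k/b, Lo/r/k/a, Lo/r/h/b, Lo/r/h/a, Lo/s/k/b, Lo/s/k/a, Lo/s/h/b, Lo/s/h/a, Hi/p/k/b, Hi/p/k/a, Hi/p/h/b, Hi/p/h/a, Hi/r/k/b, Hi/r/k/a, Hi/r/h/b, Hi/r/h/a, Hi/s/k/b, Hi/s/k/a, Hi/s/h/b, Hi/s/h/a, Mid/p/k/b, Mid/p/k/a, Mid/p/h/b, Mid/p/h/a, Mid/r/k/b, Mid/r/k/a, Mid/r/h/b, Mid/r/h/a, Mid/s/k/b, Mid/s/k/a, Mid/s/h/b, Mid/s/h/a. Columns: y, w.
{Lo/p/k/b, Lo/p/k/a} → row (4,7) (5,1)
{Lo/p/h/b} → row (4,3) (5,1)
{Lo/p/h/a} → row (3,0) (5,1)
{Lo/r/k/b, Lo/r/k/a, Lo/r/h/b, Lo/r/h/a} → row (2,0) (2,0)
{Lo/s/k/b, Lo/s/k/a, Lo/s/h/b, Lo/s/h/a} → row (1,0) (1,0)
{Hi/p/k/b, Hi/p/k/a, Hi/p/h/b, Hi/p/h/a, Hi/r/k/b, Hi/r/k/a, Hi/r/h/b, Hi/r/h/a, Hi/s/k/b, Hi/s/k/a, Hi/s/h/b, Hi/s/h/a} → row (6,2) (6,2)
{Mid/p/k/b, Mid/p/k/a, Mid/p/h/b, Mid/p/h/a, Mid/r/k/b, Mid/r/k/a, Mid/r/h/b, Mid/r/h/a, Mid/s/k/b, Mid/s/k/a, Mid/s/h/b, Mid/s/h/a} → row (9,0) (9,0)
That's 7 distinct rows out of 36 strategies.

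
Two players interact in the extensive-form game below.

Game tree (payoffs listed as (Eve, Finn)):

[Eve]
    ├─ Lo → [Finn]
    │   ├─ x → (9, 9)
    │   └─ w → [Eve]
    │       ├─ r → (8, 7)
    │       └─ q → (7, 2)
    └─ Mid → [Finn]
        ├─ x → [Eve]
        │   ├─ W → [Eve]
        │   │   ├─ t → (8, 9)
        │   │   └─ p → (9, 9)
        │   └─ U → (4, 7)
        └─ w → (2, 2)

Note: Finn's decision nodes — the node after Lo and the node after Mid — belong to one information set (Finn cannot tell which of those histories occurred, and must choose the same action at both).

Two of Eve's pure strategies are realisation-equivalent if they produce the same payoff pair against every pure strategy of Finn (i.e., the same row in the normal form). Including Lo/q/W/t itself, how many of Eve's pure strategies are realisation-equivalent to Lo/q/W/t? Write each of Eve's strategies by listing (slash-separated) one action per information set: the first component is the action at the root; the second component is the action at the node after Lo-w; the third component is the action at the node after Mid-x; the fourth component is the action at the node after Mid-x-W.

4

Row for Lo/q/W/t (columns x, w): (9,9) (7,2).
Under Lo/q/W/t, Eve's choice at the node after Mid-x and at the node after Mid-x-W can never be reached regardless of what Finn does, so varying those choices leaves every outcome unchanged.
Holding the reachable choices fixed and varying the unreachable ones freely already gives 2 × 2 = 4 equivalent strategies.
No other strategy reproduces this row, so those 4 are the full class: Lo/q/W/t, Lo/q/W/p, Lo/q/U/t, Lo/q/U/p.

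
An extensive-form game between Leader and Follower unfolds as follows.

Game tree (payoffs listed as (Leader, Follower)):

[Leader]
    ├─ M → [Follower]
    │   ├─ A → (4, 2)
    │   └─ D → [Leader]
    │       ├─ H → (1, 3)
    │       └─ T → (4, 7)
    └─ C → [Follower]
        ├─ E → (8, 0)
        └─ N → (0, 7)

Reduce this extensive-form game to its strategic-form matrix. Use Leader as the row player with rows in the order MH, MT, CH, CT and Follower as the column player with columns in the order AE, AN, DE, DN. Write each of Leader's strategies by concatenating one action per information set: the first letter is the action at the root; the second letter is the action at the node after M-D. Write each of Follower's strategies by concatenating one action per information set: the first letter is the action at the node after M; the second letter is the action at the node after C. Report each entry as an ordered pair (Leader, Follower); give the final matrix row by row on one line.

           AE       AN       DE       DN
  MH    (4,2)    (4,2)    (1,3)    (1,3)
  MT    (4,2)    (4,2)    (4,7)    (4,7)
  CH    (8,0)    (0,7)    (8,0)    (0,7)
  CT    (8,0)    (0,7)    (8,0)    (0,7)

MH: (4,2) (4,2) (1,3) (1,3) | MT: (4,2) (4,2) (4,7) (4,7) | CH: (8,0) (0,7) (8,0) (0,7) | CT: (8,0) (0,7) (8,0) (0,7)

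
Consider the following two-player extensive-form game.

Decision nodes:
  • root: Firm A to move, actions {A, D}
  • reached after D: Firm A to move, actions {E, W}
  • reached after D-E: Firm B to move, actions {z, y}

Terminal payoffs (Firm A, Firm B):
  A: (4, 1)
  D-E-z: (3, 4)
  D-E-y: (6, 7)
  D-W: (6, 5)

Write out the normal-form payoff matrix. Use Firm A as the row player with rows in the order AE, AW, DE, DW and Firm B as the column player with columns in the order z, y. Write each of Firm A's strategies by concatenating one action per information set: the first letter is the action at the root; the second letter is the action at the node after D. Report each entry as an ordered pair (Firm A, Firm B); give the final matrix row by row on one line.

AE: (4,1) (4,1) | AW: (4,1) (4,1) | DE: (3,4) (6,7) | DW: (6,5) (6,5)

            z        y
  AE    (4,1)    (4,1)
  AW    (4,1)    (4,1)
  DE    (3,4)    (6,7)
  DW    (6,5)    (6,5)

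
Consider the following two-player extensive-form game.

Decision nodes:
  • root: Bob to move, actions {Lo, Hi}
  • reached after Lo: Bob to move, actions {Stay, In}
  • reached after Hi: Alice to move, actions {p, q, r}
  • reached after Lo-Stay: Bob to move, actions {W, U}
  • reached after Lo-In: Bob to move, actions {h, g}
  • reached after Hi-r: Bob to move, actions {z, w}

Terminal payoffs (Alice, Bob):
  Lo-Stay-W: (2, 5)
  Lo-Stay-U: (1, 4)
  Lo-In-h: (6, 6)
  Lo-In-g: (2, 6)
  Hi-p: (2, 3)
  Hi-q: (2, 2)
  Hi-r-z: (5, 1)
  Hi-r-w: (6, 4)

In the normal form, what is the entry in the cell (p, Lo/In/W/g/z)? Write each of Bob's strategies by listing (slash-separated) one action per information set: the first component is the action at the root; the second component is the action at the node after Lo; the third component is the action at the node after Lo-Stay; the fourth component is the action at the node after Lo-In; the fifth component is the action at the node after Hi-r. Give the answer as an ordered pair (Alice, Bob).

Trace the play path from the root:
  Bob plays Lo
  Bob plays In at [Lo]
  Bob plays g at [Lo-In]
→ terminal payoff (2, 6).
(Alice's choice at the node after Hi is never reached on this path, so it doesn't affect the outcome.)

(2, 6)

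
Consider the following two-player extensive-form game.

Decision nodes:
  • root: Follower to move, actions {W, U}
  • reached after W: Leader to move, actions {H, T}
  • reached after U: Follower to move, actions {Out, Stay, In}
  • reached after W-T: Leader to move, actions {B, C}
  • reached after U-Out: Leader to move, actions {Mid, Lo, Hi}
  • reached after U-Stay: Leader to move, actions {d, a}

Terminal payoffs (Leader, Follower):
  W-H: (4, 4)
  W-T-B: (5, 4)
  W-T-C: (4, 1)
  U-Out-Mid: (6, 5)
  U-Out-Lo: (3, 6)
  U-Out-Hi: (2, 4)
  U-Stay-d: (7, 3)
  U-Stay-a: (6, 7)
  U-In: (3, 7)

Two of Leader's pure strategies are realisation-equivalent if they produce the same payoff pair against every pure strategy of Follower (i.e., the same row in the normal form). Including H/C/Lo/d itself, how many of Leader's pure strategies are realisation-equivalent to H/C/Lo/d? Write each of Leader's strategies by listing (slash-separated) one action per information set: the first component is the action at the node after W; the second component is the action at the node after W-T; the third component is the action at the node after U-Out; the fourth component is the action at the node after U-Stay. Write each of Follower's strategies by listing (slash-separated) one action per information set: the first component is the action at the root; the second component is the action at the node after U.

Row for H/C/Lo/d (columns W/Out, W/Stay, W/In, U/Out, U/Stay, U/In): (4,4) (4,4) (4,4) (3,6) (7,3) (3,7).
Under H/C/Lo/d, Leader's choice at the node after W-T can never be reached regardless of what Follower does, so varying those choices leaves every outcome unchanged.
Holding the reachable choices fixed and varying the unreachable one freely already gives 2 equivalent strategies.
No other strategy reproduces this row, so those 2 are the full class: H/B/Lo/d, H/C/Lo/d.

2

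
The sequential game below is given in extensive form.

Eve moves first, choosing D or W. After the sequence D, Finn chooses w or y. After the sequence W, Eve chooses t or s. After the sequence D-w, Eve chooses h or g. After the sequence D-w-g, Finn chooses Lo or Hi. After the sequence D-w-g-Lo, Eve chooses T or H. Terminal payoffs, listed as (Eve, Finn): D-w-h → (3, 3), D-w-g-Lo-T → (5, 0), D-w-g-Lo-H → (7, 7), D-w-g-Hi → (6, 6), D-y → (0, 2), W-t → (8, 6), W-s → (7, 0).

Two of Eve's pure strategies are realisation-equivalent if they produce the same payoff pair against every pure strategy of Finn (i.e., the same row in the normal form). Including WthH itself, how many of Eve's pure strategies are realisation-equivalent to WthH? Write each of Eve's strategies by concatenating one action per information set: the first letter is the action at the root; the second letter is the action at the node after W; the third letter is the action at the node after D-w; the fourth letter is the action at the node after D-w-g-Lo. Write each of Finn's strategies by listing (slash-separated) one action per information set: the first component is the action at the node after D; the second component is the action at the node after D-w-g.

4

Row for WthH (columns w/Lo, w/Hi, y/Lo, y/Hi): (8,6) (8,6) (8,6) (8,6).
Under WthH, Eve's choice at the node after D-w and at the node after D-w-g-Lo can never be reached regardless of what Finn does, so varying those choices leaves every outcome unchanged.
Holding the reachable choices fixed and varying the unreachable ones freely already gives 2 × 2 = 4 equivalent strategies.
No other strategy reproduces this row, so those 4 are the full class: WthT, WthH, WtgT, WtgH.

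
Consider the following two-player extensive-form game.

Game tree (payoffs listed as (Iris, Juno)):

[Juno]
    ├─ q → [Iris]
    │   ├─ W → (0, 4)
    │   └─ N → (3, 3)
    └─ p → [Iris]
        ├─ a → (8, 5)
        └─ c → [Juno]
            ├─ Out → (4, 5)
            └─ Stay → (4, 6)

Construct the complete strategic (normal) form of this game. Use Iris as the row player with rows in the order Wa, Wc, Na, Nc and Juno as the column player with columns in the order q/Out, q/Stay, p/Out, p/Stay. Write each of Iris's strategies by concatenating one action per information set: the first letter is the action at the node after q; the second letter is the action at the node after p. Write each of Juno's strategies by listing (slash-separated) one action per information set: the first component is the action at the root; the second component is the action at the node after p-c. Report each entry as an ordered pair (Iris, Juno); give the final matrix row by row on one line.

Wa: (0,4) (0,4) (8,5) (8,5) | Wc: (0,4) (0,4) (4,5) (4,6) | Na: (3,3) (3,3) (8,5) (8,5) | Nc: (3,3) (3,3) (4,5) (4,6)

Row Wa: q/Out→(0,4), q/Stay→(0,4), p/Out→(8,5), p/Stay→(8,5)
Row Wc: q/Out→(0,4), q/Stay→(0,4), p/Out→(4,5), p/Stay→(4,6)
Row Na: q/Out→(3,3), q/Stay→(3,3), p/Out→(8,5), p/Stay→(8,5)
Row Nc: q/Out→(3,3), q/Stay→(3,3), p/Out→(4,5), p/Stay→(4,6)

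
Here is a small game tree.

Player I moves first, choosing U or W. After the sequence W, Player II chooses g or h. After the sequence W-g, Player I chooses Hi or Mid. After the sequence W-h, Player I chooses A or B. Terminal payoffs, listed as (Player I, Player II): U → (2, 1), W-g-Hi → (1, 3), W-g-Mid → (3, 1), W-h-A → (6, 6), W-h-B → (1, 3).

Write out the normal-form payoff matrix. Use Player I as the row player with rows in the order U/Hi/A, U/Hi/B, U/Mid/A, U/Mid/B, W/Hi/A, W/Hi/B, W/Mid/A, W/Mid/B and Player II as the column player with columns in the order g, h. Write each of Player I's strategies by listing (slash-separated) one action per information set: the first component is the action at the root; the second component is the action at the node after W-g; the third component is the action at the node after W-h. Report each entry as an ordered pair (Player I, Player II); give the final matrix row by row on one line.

U/Hi/A: (2,1) (2,1) | U/Hi/B: (2,1) (2,1) | U/Mid/A: (2,1) (2,1) | U/Mid/B: (2,1) (2,1) | W/Hi/A: (1,3) (6,6) | W/Hi/B: (1,3) (1,3) | W/Mid/A: (3,1) (6,6) | W/Mid/B: (3,1) (1,3)

Row U/Hi/A: g→(2,1), h→(2,1)
Row U/Hi/B: g→(2,1), h→(2,1)
Row U/Mid/A: g→(2,1), h→(2,1)
Row U/Mid/B: g→(2,1), h→(2,1)
Row W/Hi/A: g→(1,3), h→(6,6)
Row W/Hi/B: g→(1,3), h→(1,3)
Row W/Mid/A: g→(3,1), h→(6,6)
Row W/Mid/B: g→(3,1), h→(1,3)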